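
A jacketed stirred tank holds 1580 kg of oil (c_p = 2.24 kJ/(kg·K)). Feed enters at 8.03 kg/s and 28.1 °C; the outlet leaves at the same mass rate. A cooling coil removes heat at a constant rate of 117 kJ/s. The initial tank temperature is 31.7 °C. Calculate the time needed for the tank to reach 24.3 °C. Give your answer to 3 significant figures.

259 s

Energy balance: M c_p dT/dt = ṁ c_p (T_in − T) − 117.
τ = M/ṁ = 196.76 s; T_ss = T_in − Q̇/(ṁ c_p) = 21.595 °C.
T(t) = T_ss + (T₀ − T_ss) e^(−t/τ). Set T = 24.3:
e^(−t/τ) = (24.3 − 21.595)/(31.7 − 21.595) = 0.26766
t = −196.76 · ln(0.26766) = 259.34 s.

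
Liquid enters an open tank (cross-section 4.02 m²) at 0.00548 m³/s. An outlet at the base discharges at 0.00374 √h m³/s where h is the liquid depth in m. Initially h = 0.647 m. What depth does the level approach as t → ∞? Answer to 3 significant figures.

2.15 m

Level balance: A dh/dt = 0.00548 − 0.00374 √h. Setting dh/dt = 0:
Q_in = 0.00374 √h_ss ⇒ √h_ss = 0.00548/0.00374 = 1.4652.
h_ss = 1.4652² = 2.1469 m. (Since h₀ = 0.647 m < h_ss, the level will rise toward this value.)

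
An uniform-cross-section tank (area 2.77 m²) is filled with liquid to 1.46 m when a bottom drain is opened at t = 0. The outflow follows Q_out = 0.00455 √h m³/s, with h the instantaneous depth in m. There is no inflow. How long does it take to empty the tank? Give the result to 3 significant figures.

A dh/dt = −Q_out = −0.00455 √h.
Separate and integrate: 2(√h − √h₀) = −(0.00455/A) t.
Tank is empty when √h = 0: t_empty = 2A√h₀/0.00455.
t_empty = 2·2.77·√1.46/0.00455 = 5.5400·1.2083/0.00455 = 1471.2 s.

1470 s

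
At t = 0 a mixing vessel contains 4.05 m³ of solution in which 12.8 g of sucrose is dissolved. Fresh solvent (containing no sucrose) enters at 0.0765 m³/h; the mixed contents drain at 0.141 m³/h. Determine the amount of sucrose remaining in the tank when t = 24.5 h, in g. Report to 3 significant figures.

Total volume: dV/dt = Q_in − Q_out = -0.064500 m³/h, so V(t) = 4.05 − 0.064500 t and V(24.5) = 2.4698 m³.
No sucrose enters, so dm/dt = −Q_out · (m/V).
dm/m = −Q_out dt/(V₀ − 0.064500 t); integrating gives ln(m/m₀) = −(Q_out/(Q_in−Q_out)) ln(V/V₀).
m = m₀ (V₀/V)^(Q_out/(Q_in−Q_out)) = 12.8 × (4.05/2.4698)^(-2.1860) = 4.3415 g.

4.34 g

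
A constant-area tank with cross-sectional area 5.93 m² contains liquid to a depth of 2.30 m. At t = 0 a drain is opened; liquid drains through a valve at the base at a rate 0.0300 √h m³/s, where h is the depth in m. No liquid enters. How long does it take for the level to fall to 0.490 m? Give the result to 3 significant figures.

With no inflow, A dh/dt = −0.0300 √h.
∫ h^(−1/2) dh = −(0.0300/A) ∫ dt, giving 2√h = 2√h₀ − (0.0300/A) t.
t = 2A(√h₀ − √h)/0.0300 = 2·5.93·(√2.30 − √0.490)/0.0300
  = 11.860 × (1.5166 − 0.70000) / 0.0300 = 322.82 s.

323 s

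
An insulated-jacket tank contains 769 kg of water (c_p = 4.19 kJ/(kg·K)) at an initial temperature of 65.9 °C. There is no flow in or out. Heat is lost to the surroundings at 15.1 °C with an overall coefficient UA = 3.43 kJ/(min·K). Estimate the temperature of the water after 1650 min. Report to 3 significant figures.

23.9 °C

Energy balance: M c_p dT/dt = −UA(T − T_amb).
dT/dt = (T_ss − T)/τ with T_ss = T_amb = 15.100 °C, τ = M c_p/UA = 769·4.19/3.43 = 939.39 min.
T approaches T_ss exponentially: T(t) = T_ss + (T₀ − T_ss) e^(−t/τ).
T(1650) = 15.100 + (50.800)·0.17266 = 23.871 °C.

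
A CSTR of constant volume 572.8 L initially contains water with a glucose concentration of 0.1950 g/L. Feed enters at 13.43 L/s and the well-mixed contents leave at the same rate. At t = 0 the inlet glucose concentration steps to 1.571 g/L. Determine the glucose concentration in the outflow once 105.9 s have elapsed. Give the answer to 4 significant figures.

Unsteady species balance (constant V, well mixed): V dC/dt = Q(C_in − C).
Time constant τ = V/Q = 572.8/13.43 = 42.6508 s.
C approaches C_in exponentially: C(t) = C_in + (C₀ − C_in) e^(−t/τ).
C(105.9) = 1.571 + (0.1950 − 1.571)·e^(−105.9/42.6508) = 1.571 + (-1.37600)·0.0834961 = 1.45611 g/L.

1.456 g/L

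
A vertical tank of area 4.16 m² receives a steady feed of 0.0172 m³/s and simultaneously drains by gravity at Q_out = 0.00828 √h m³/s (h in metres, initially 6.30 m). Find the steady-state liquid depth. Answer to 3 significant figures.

A dh/dt = Q_in − 0.00828 √h. Steady state requires inflow = outflow:
Q_in = 0.00828 √h_ss ⇒ √h_ss = 0.0172/0.00828 = 2.0773.
h_ss = 2.0773² = 4.3152 m. (Since h₀ = 6.30 m > h_ss, the level will fall toward this value.)

4.32 m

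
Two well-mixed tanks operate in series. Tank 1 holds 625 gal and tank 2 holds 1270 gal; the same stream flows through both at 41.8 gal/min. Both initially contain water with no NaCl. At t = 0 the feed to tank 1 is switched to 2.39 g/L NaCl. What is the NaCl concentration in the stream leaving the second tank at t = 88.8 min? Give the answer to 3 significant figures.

Time constants: τᵢ = Vᵢ/Q for each well-mixed tank.
τ₁ = 625/41.8 = 14.952 min; τ₂ = 1270/41.8 = 30.383 min.
Tank 1: C₁ = C_in(1 − e^(−t/τ₁)). Tank 2 (τ₁ ≠ τ₂): C₂ = C_in[1 − (τ₁ e^(−t/τ₁) − τ₂ e^(−t/τ₂))/(τ₁ − τ₂)].
At t = 88.8: e^(−t/τ₁) = 0.0026348, e^(−t/τ₂) = 0.053788.
C₂ = 2.39·[1 − (14.952·0.0026348 − 30.383·0.053788)/(-15.431)] = 2.39·0.89665 = 2.1430 g/L.

2.14 g/L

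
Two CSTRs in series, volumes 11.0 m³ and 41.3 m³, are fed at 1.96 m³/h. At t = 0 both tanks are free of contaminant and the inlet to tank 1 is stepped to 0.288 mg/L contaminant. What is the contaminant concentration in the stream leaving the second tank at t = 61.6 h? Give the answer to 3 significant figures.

0.267 mg/L

Time constants: τᵢ = Vᵢ/Q for each well-mixed tank.
τ₁ = 11.0/1.96 = 5.6122 h; τ₂ = 41.3/1.96 = 21.071 h.
Solving the cascade with C₁(0)=C₂(0)=0 gives C₂(t) = C_in[1 − (τ₁ e^(−t/τ₁) − τ₂ e^(−t/τ₂))/(τ₁ − τ₂)].
At t = 61.6: e^(−t/τ₁) = 1.7107e-05, e^(−t/τ₂) = 0.053751.
C₂ = 0.288·[1 − (5.6122·1.7107e-05 − 21.071·0.053751)/(-15.459)] = 0.288·0.92674 = 0.26690 mg/L.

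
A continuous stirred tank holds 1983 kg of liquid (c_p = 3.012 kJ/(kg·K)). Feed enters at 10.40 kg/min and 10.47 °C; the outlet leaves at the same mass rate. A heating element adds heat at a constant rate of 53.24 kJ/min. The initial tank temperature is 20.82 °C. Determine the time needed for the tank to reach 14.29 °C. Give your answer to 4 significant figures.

268.1 min

M c_p dT/dt = ṁ c_p (T_in − T) + Q̇.
τ = M/ṁ = 190.673 min; T_ss = T_in + Q̇/(ṁ c_p) = 12.1696 °C.
T(t) = T_ss + (T₀ − T_ss) e^(−t/τ). Set T = 14.29:
e^(−t/τ) = (14.29 − 12.1696)/(20.82 − 12.1696) = 0.245121
t = −190.673 · ln(0.245121) = 268.087 min.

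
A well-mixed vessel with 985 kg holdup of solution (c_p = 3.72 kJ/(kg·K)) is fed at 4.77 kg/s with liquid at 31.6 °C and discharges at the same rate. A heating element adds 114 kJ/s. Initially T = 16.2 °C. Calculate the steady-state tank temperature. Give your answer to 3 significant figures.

Unsteady energy balance on the tank contents: M c_p dT/dt = ṁ c_p (T_in − T) + 114.
At steady state dT/dt = 0 ⇒ T_ss = T_in + Q̇/(ṁ c_p) = 31.6 + 114/(4.77·3.72) = 38.025 °C.

38.0 °C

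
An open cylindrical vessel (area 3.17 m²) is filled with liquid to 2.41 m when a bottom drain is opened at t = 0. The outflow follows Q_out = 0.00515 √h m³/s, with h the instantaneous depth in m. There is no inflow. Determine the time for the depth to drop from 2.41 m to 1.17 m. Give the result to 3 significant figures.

580 s

Volume balance on the tank: A dh/dt = −0.00515 √h.
This is separable: 2 d(√h)/dt = −0.00515/A, so √h = √h₀ − (0.00515/(2A)) t.
t = 2A(√h₀ − √h)/0.00515 = 2·3.17·(√2.41 − √1.17)/0.00515
  = 6.3400 × (1.5524 − 1.0817) / 0.00515 = 579.53 s.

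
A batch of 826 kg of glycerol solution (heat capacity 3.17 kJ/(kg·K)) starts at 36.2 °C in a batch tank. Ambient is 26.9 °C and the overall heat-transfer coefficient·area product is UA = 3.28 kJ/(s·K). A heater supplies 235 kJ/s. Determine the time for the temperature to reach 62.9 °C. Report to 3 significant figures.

446 s

Unsteady energy balance on the tank contents: M c_p dT/dt = −UA(T − T_amb) + Q̇.
τ = M c_p/UA = 798.30 s; T_ss = T_amb + Q̇/UA = 26.9 + 235/3.28 = 98.546 °C.
T(t) = T_ss + (T₀ − T_ss)e^(−t/τ); set T = 62.9:
t = −τ ln[(T − T_ss)/(T₀ − T_ss)] = −798.30 · ln(0.57175) = 446.30 s.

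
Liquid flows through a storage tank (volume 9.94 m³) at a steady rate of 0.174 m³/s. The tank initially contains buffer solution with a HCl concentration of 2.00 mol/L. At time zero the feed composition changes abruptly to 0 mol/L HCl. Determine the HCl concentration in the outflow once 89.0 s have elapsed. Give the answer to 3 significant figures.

0.421 mol/L

Accumulation = in − out for the solute gives V dC/dt = Q(C_in − C).
So dC/dt = (C_in − C)/τ with τ = V/Q = 9.94/0.174 = 57.126 s.
This is linear first-order; C(t) = C_in + (C₀ − C_in) e^(−t/τ).
C(89.0) = 0 + (2.00 − 0)·e^(−89.0/57.126) = 0 + (2.0000)·0.21057 = 0.42114 mol/L.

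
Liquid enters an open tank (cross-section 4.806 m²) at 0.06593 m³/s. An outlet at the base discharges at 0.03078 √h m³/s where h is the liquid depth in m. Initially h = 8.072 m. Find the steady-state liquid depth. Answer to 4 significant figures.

Volume balance on the tank: A dh/dt = Q_in − 0.03078 √h. At steady state dh/dt = 0:
Q_in = 0.03078 √h_ss ⇒ √h_ss = 0.06593/0.03078 = 2.14198.
h_ss = 2.14198² = 4.58806 m. (Since h₀ = 8.072 m > h_ss, the level will fall toward this value.)

4.588 m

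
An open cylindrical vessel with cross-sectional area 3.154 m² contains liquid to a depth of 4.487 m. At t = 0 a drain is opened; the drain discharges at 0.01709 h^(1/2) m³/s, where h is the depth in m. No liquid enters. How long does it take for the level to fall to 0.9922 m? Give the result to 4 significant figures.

414.2 s

Volume balance on the tank: A dh/dt = −0.01709 √h.
∫ h^(−1/2) dh = −(0.01709/A) ∫ dt, giving 2√h = 2√h₀ − (0.01709/A) t.
t = 2A(√h₀ − √h)/0.01709 = 2·3.154·(√4.487 − √0.9922)/0.01709
  = 6.30800 × (2.11825 − 0.996092) / 0.01709 = 414.195 s.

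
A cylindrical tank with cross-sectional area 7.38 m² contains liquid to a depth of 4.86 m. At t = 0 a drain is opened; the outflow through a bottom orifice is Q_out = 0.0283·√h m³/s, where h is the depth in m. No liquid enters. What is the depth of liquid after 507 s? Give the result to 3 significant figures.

1.52 m

With no inflow, A dh/dt = −0.0283 √h.
This is separable: 2 d(√h)/dt = −0.0283/A, so √h = √h₀ − (0.0283/(2A)) t.
√h = √4.86 − 0.0283·507/(2·7.38) = 2.2045 − 0.97209 = 1.2324.
h = 1.2324² = 1.5189 m.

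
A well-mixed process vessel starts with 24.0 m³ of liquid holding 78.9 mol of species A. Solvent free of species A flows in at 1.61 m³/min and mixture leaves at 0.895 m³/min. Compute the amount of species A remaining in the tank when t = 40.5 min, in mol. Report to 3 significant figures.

Total volume: dV/dt = Q_in − Q_out = 0.71500 m³/min, so V(t) = 24.0 + 0.71500 t and V(40.5) = 52.958 m³.
No species A enters, so dm/dt = −Q_out · (m/V).
Separate: dm/m = −Q_out dt/V(t) ⇒ ln(m/m₀) = −(Q_out/(Q_in−Q_out)) ln(V/V₀).
m = m₀ (V₀/V)^(Q_out/(Q_in−Q_out)) = 78.9 × (24.0/52.958)^(1.2517) = 29.298 mol.

29.3 mol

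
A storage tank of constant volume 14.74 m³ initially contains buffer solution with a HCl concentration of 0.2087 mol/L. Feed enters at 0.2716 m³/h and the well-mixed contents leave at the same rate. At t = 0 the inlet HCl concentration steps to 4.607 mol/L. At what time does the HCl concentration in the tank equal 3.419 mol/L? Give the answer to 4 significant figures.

Species balance: V dC/dt = Q(C_in − C) ⇒ τ = V/Q = 54.2710 h.
C(t) = C_in + (C₀ − C_in) e^(−t/τ). Set C = 3.419 and solve for t:
e^(−t/τ) = (C − C_in)/(C₀ − C_in) = (3.419 − 4.607)/(0.2087 − 4.607) = 0.270104
t = −τ ln(…) = 54.2710 × 1.30895 = 71.0378 h.

71.04 h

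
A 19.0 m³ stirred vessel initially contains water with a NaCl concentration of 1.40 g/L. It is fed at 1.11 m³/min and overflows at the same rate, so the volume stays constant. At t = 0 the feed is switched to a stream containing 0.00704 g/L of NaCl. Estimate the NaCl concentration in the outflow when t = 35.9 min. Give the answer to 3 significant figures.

0.178 g/L

Species balance on the tank: V dC/dt = Q(C_in − C).
So dC/dt = (C_in − C)/τ with τ = V/Q = 19.0/1.11 = 17.117 min.
C approaches C_in exponentially: C(t) = C_in + (C₀ − C_in) e^(−t/τ).
C(35.9) = 0.00704 + (1.40 − 0.00704)·e^(−35.9/17.117) = 0.00704 + (1.3930)·0.12279 = 0.17808 g/L.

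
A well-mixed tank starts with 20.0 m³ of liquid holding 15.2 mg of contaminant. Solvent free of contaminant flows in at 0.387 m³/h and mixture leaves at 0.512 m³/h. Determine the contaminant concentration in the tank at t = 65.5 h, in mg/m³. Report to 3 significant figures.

0.149 mg/m³

Total volume: dV/dt = Q_in − Q_out = -0.12500 m³/h, so V(t) = 20.0 − 0.12500 t and V(65.5) = 11.812 m³.
Solute balance: dm/dt = 0 − Q_out C = −Q_out m/V(t).
dm/m = −Q_out dt/(V₀ − 0.12500 t); integrating gives ln(m/m₀) = −(Q_out/(Q_in−Q_out)) ln(V/V₀).
m = m₀ (V₀/V)^(Q_out/(Q_in−Q_out)) = 15.2 × (20.0/11.812)^(-4.0960) = 1.7585 mg.
C = m/V = 1.7585/11.812 = 0.14887 mg/m³.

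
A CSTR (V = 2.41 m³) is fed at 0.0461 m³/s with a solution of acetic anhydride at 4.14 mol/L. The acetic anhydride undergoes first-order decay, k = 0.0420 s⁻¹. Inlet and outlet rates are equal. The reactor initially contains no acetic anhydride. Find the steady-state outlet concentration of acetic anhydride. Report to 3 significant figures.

1.30 mol/L

Accumulation = in − out − consumed: V dC/dt = Q C_in − Q C − k V C.
Steady state (dC/dt = 0): C_ss = Q C_in/(Q + kV) = C_in/(1 + kV/Q).
C_ss = 0.0461·4.14/(0.0461 + 0.0420·2.41) = 0.19085/0.14732 = 1.2955 mol/L.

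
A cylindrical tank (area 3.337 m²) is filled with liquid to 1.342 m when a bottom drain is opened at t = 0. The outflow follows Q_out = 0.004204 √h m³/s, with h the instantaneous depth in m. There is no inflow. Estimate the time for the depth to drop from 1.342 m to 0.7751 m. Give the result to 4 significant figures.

A dh/dt = −Q_out = −0.004204 √h.
Separate and integrate: 2(√h − √h₀) = −(0.004204/A) t.
t = 2A(√h₀ − √h)/0.004204 = 2·3.337·(√1.342 − √0.7751)/0.004204
  = 6.67400 × (1.15845 − 0.880398) / 0.004204 = 441.414 s.

441.4 s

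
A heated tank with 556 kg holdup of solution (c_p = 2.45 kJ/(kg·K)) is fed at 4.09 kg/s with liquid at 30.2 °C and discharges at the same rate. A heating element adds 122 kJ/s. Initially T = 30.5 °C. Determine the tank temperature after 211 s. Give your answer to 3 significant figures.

39.9 °C

Heat balance on the well-mixed liquid: M c_p dT/dt = ṁ c_p (T_in − T) + 122.
τ = M/ṁ = 135.94 s; T_ss = T_in + Q̇/(ṁ c_p) = 30.2 + 122/(4.09·2.45) = 42.375 °C.
Integrating: T(t) = T_ss + (T₀ − T_ss) e^(−t/τ).
T(211) = 42.375 + (-11.875)·e^(−211/135.94) = 42.375 + (-11.875)·0.21179 = 39.860 °C.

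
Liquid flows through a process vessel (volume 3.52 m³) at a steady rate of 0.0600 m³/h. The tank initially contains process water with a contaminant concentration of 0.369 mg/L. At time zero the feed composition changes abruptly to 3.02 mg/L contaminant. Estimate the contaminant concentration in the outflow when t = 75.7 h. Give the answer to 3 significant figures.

Accumulation = in − out for the solute gives V dC/dt = Q(C_in − C).
Time constant τ = V/Q = 3.52/0.0600 = 58.667 h.
Integrating: C(t) = C_in + (C₀ − C_in) e^(−t/τ).
C(75.7) = 3.02 + (0.369 − 3.02)·e^(−75.7/58.667) = 3.02 + (-2.6510)·0.27518 = 2.2905 mg/L.

2.29 mg/L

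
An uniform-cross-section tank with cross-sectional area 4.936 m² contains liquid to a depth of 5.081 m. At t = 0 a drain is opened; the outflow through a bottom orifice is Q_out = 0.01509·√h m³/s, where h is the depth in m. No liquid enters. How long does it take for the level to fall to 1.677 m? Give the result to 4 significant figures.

With no inflow, A dh/dt = −0.01509 √h.
This is separable: 2 d(√h)/dt = −0.01509/A, so √h = √h₀ − (0.01509/(2A)) t.
t = 2A(√h₀ − √h)/0.01509 = 2·4.936·(√5.081 − √1.677)/0.01509
  = 9.87200 × (2.25411 − 1.29499) / 0.01509 = 627.462 s.

627.5 s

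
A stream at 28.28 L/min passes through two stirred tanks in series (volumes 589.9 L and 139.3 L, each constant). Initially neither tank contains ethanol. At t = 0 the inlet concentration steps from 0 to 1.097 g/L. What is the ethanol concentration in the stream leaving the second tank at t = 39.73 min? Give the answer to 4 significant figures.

Each tank obeys Vᵢ dCᵢ/dt = Q(Cᵢ₋₁ − Cᵢ), so τᵢ = Vᵢ/Q.
τ₁ = 589.9/28.28 = 20.8593 min; τ₂ = 139.3/28.28 = 4.92574 min.
Tank 1: C₁ = C_in(1 − e^(−t/τ₁)). Tank 2 (τ₁ ≠ τ₂): C₂ = C_in[1 − (τ₁ e^(−t/τ₁) − τ₂ e^(−t/τ₂))/(τ₁ − τ₂)].
At t = 39.73: e^(−t/τ₁) = 0.148872, e^(−t/τ₂) = 0.000314103.
C₂ = 1.097·[1 − (20.8593·0.148872 − 4.92574·0.000314103)/(15.9335)] = 1.097·0.805202 = 0.883307 g/L.

0.8833 g/L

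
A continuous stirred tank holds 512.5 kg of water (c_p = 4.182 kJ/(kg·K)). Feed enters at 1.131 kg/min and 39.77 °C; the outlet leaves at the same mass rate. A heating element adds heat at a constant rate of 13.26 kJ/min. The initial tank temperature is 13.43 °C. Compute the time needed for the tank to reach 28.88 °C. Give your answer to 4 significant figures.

342.3 min

Unsteady energy balance on the tank contents: M c_p dT/dt = ṁ c_p (T_in − T) + 13.26.
τ = M/ṁ = 453.139 min; T_ss = T_in + Q̇/(ṁ c_p) = 42.5735 °C.
T(t) = T_ss + (T₀ − T_ss) e^(−t/τ). Set T = 28.88:
e^(−t/τ) = (28.88 − 42.5735)/(13.43 − 42.5735) = 0.469864
t = −453.139 · ln(0.469864) = 342.261 min.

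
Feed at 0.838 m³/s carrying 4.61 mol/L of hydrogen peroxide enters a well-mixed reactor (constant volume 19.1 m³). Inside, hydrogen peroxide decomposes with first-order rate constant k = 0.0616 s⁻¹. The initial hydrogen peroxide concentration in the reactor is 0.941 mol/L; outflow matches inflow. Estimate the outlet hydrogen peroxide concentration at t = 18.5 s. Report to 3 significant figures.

Accumulation = in − out − consumed: V dC/dt = Q C_in − Q C − k V C.
This is linear with rate a = Q/V + k = 0.10547 s⁻¹.
C_ss = Q C_in/(Q + kV) = 1.9176 mol/L; C(t) = C_ss + (C₀ − C_ss) e^(−a t).
C(18.5) = 1.9176 + (-0.97663)·e^(−0.10547·18.5) = 1.9176 + (-0.97663)·0.14209 = 1.7789 mol/L.

1.78 mol/L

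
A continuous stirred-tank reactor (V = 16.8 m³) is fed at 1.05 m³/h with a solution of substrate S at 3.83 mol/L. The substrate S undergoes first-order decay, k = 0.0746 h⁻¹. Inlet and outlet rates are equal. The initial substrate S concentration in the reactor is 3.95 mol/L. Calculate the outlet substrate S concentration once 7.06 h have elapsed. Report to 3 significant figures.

2.58 mol/L

Accumulation = in − out − consumed: V dC/dt = Q C_in − Q C − k V C.
This is linear with rate a = Q/V + k = 0.13710 h⁻¹.
C_ss = Q C_in/(Q + kV) = 1.7460 mol/L; C(t) = C_ss + (C₀ − C_ss) e^(−a t).
C(7.06) = 1.7460 + (2.2040)·e^(−0.13710·7.06) = 1.7460 + (2.2040)·0.37987 = 2.5832 mol/L.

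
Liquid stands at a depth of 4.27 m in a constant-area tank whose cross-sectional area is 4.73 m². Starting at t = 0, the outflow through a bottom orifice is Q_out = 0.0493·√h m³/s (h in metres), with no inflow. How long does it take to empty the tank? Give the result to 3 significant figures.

397 s

Volume balance on the tank: A dh/dt = −0.0493 √h.
This is separable: 2 d(√h)/dt = −0.0493/A, so √h = √h₀ − (0.0493/(2A)) t.
Set h = 0: 2√h₀ = (0.0493/A) t_empty ⇒ t_empty = 2A√h₀/0.0493.
t_empty = 2·4.73·√4.27/0.0493 = 9.4600·2.0664/0.0493 = 396.51 s.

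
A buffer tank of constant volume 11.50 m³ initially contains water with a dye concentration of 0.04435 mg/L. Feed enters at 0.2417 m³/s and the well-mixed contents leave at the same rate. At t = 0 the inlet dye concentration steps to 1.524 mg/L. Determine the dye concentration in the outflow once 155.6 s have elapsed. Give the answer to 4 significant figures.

Accumulation = in − out for the solute gives V dC/dt = Q(C_in − C).
Rewrite as dC/dt + C/τ = C_in/τ, τ = V/Q = 47.5796 s.
Integrating: C(t) = C_in + (C₀ − C_in) e^(−t/τ).
C(155.6) = 1.524 + (0.04435 − 1.524)·e^(−155.6/47.5796) = 1.524 + (-1.47965)·0.0379948 = 1.46778 mg/L.

1.468 mg/L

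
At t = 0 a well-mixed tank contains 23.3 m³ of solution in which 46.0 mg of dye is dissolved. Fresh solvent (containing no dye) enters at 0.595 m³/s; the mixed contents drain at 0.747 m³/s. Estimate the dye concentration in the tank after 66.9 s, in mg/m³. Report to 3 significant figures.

Let m(t) be the amount of dye. Volume: V(t) = V₀ + (Q_in − Q_out) t = 23.3 − 0.15200 t; V(66.9) = 13.131 m³.
Solute balance: dm/dt = 0 − Q_out C = −Q_out m/V(t).
dm/m = −Q_out dt/(V₀ − 0.15200 t); integrating gives ln(m/m₀) = −(Q_out/(Q_in−Q_out)) ln(V/V₀).
m = m₀ (V₀/V)^(Q_out/(Q_in−Q_out)) = 46.0 × (23.3/13.131)^(-4.9145) = 2.7466 mg.
C = m/V = 2.7466/13.131 = 0.20917 mg/m³.

0.209 mg/m³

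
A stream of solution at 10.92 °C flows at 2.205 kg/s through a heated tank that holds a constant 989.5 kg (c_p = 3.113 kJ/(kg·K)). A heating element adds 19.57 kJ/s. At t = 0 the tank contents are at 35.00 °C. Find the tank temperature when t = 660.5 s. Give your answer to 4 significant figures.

M c_p dT/dt = ṁ c_p (T_in − T) + Q̇.
Rearrange: dT/dt = (T_ss − T)/τ with τ = M/ṁ = 448.753 s and T_ss = T_in + Q̇/(ṁ c_p) = 13.7710 °C.
Solution: T(t) = T_ss + (T₀ − T_ss) e^(−t/τ).
T(660.5) = 13.7710 + (21.2290)·e^(−660.5/448.753) = 13.7710 + (21.2290)·0.229499 = 18.6431 °C.

18.64 °C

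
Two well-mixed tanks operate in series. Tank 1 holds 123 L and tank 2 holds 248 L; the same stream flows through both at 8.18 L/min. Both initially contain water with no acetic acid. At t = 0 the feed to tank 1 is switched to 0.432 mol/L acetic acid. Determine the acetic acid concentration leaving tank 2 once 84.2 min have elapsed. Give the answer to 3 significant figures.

0.380 mol/L

Species balance on tank i: dCᵢ/dt = (Cᵢ₋₁ − Cᵢ)/τᵢ with τᵢ = Vᵢ/Q.
τ₁ = 123/8.18 = 15.037 min; τ₂ = 248/8.18 = 30.318 min.
Tank 1: C₁ = C_in(1 − e^(−t/τ₁)). Tank 2 (τ₁ ≠ τ₂): C₂ = C_in[1 − (τ₁ e^(−t/τ₁) − τ₂ e^(−t/τ₂))/(τ₁ − τ₂)].
At t = 84.2: e^(−t/τ₁) = 0.0036992, e^(−t/τ₂) = 0.062210.
C₂ = 0.432·[1 − (15.037·0.0036992 − 30.318·0.062210)/(-15.281)] = 0.432·0.88022 = 0.38025 mol/L.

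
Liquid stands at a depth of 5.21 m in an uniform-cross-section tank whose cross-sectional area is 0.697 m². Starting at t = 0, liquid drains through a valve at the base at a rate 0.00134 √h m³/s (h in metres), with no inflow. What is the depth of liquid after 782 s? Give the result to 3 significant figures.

2.34 m

A dh/dt = −Q_out = −0.00134 √h.
Separate and integrate: 2(√h − √h₀) = −(0.00134/A) t.
√h = √5.21 − 0.00134·782/(2·0.697) = 2.2825 − 0.75171 = 1.5308.
h = 1.5308² = 2.3435 m.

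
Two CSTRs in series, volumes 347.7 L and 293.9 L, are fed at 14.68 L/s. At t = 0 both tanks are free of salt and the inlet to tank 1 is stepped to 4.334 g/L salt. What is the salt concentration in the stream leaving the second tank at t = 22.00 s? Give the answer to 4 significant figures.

Time constants: τᵢ = Vᵢ/Q for each well-mixed tank.
τ₁ = 347.7/14.68 = 23.6853 s; τ₂ = 293.9/14.68 = 20.0204 s.
Tank 1: C₁ = C_in(1 − e^(−t/τ₁)). Tank 2 (τ₁ ≠ τ₂): C₂ = C_in[1 − (τ₁ e^(−t/τ₁) − τ₂ e^(−t/τ₂))/(τ₁ − τ₂)].
At t = 22.00: e^(−t/τ₁) = 0.395009, e^(−t/τ₂) = 0.333245.
C₂ = 4.334·[1 − (23.6853·0.395009 − 20.0204·0.333245)/(3.66485)] = 4.334·0.267585 = 1.15971 g/L.

1.160 g/L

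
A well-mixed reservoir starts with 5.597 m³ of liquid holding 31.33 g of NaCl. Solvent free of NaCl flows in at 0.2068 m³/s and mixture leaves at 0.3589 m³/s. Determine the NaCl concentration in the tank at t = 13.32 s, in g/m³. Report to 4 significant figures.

3.038 g/m³

Total volume: dV/dt = Q_in − Q_out = -0.152100 m³/s, so V(t) = 5.597 − 0.152100 t and V(13.32) = 3.57103 m³.
Solute balance: dm/dt = 0 − Q_out C = −Q_out m/V(t).
Separate: dm/m = −Q_out dt/V(t) ⇒ ln(m/m₀) = −(Q_out/(Q_in−Q_out)) ln(V/V₀).
m = m₀ (V₀/V)^(Q_out/(Q_in−Q_out)) = 31.33 × (5.597/3.57103)^(-2.35963) = 10.8505 g.
C = m/V = 10.8505/3.57103 = 3.03848 g/m³.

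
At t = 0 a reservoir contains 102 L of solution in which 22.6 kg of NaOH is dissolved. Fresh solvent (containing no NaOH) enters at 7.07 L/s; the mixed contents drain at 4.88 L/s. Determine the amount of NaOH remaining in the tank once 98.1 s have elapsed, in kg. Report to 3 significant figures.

Total volume: dV/dt = Q_in − Q_out = 2.1900 L/s, so V(t) = 102 + 2.1900 t and V(98.1) = 316.84 L.
Solute balance: dm/dt = 0 − Q_out C = −Q_out m/V(t).
Separate: dm/m = −Q_out dt/V(t) ⇒ ln(m/m₀) = −(Q_out/(Q_in−Q_out)) ln(V/V₀).
m = m₀ (V₀/V)^(Q_out/(Q_in−Q_out)) = 22.6 × (102/316.84)^(2.2283) = 1.8082 kg.

1.81 kg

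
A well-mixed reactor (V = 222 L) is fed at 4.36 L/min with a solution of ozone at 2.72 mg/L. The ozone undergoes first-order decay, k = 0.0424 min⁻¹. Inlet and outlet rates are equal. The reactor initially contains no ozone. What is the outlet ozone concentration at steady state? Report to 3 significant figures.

Accumulation = in − out − consumed: V dC/dt = Q C_in − Q C − k V C.
Steady state (dC/dt = 0): C_ss = Q C_in/(Q + kV) = C_in/(1 + kV/Q).
C_ss = 4.36·2.72/(4.36 + 0.0424·222) = 11.859/13.773 = 0.86106 mg/L.

0.861 mg/L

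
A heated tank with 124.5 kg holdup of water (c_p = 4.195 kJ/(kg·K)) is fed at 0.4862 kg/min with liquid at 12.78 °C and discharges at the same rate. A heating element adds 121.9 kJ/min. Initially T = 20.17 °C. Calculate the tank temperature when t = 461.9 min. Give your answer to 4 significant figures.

Energy balance: M c_p dT/dt = ṁ c_p (T_in − T) + 121.9.
Rearrange: dT/dt = (T_ss − T)/τ with τ = M/ṁ = 256.067 min and T_ss = T_in + Q̇/(ṁ c_p) = 72.5464 °C.
Integrating: T(t) = T_ss + (T₀ − T_ss) e^(−t/τ).
T(461.9) = 72.5464 + (-52.3764)·e^(−461.9/256.067) = 72.5464 + (-52.3764)·0.164668 = 63.9216 °C.

63.92 °C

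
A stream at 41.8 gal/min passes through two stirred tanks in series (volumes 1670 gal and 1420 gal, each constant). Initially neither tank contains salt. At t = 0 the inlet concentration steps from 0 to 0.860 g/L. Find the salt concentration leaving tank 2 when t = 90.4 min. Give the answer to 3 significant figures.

Time constants: τᵢ = Vᵢ/Q for each well-mixed tank.
τ₁ = 1670/41.8 = 39.952 min; τ₂ = 1420/41.8 = 33.971 min.
Solving the cascade with C₁(0)=C₂(0)=0 gives C₂(t) = C_in[1 − (τ₁ e^(−t/τ₁) − τ₂ e^(−t/τ₂))/(τ₁ − τ₂)].
At t = 90.4: e^(−t/τ₁) = 0.10407, e^(−t/τ₂) = 0.069873.
C₂ = 0.860·[1 − (39.952·0.10407 − 33.971·0.069873)/(5.9809)] = 0.860·0.70170 = 0.60347 g/L.

0.603 g/L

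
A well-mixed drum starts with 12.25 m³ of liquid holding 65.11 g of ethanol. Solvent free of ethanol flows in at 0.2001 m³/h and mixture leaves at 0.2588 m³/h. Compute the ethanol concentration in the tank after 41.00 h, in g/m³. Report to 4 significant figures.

Total volume: dV/dt = Q_in − Q_out = -0.0587000 m³/h, so V(t) = 12.25 − 0.0587000 t and V(41.00) = 9.84330 m³.
No ethanol enters, so dm/dt = −Q_out · (m/V).
Separate: dm/m = −Q_out dt/V(t) ⇒ ln(m/m₀) = −(Q_out/(Q_in−Q_out)) ln(V/V₀).
m = m₀ (V₀/V)^(Q_out/(Q_in−Q_out)) = 65.11 × (12.25/9.84330)^(-4.40886) = 24.8214 g.
C = m/V = 24.8214/9.84330 = 2.52166 g/m³.

2.522 g/m³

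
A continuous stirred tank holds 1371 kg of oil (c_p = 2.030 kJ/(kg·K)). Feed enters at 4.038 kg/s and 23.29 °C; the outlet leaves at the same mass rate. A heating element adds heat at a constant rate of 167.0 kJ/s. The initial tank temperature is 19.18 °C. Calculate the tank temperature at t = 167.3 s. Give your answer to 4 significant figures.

28.71 °C

M c_p dT/dt = ṁ c_p (T_in − T) + Q̇.
τ = M/ṁ = 339.525 s; T_ss = T_in + Q̇/(ṁ c_p) = 23.29 + 167.0/(4.038·2.030) = 43.6630 °C.
T approaches T_ss exponentially: T(t) = T_ss + (T₀ − T_ss) e^(−t/τ).
T(167.3) = 43.6630 + (-24.4830)·e^(−167.3/339.525) = 43.6630 + (-24.4830)·0.610945 = 28.7052 °C.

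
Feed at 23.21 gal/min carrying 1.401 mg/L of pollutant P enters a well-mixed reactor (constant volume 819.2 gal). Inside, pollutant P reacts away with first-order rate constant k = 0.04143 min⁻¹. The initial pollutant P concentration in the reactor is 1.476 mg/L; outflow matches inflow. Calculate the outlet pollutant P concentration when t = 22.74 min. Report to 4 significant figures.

0.7546 mg/L

Species balance: V dC/dt = Q C_in − Q C − k V C.
This is linear with rate a = Q/V + k = 0.0697625 min⁻¹.
C_ss = Q C_in/(Q + kV) = 0.568985 mg/L; C(t) = C_ss + (C₀ − C_ss) e^(−a t).
C(22.74) = 0.568985 + (0.907015)·e^(−0.0697625·22.74) = 0.568985 + (0.907015)·0.204661 = 0.754616 mg/L.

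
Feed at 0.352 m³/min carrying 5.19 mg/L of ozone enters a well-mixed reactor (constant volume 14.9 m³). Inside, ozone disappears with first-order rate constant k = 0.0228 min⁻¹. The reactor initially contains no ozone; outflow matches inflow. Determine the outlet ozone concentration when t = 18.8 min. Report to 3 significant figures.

V dC/dt = Q(C_in − C) − k V C.
This is linear with rate a = Q/V + k = 0.046424 min⁻¹.
C_ss = Q C_in/(Q + kV) = 2.6411 mg/L; C(t) = C_ss + (C₀ − C_ss) e^(−a t).
C(18.8) = 2.6411 + (-2.6411)·e^(−0.046424·18.8) = 2.6411 + (-2.6411)·0.41779 = 1.5377 mg/L.

1.54 mg/L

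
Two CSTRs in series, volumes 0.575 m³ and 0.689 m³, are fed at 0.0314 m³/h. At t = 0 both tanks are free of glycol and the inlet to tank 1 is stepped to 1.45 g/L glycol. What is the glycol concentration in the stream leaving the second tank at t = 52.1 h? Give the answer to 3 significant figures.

1.06 g/L

Species balance on tank i: dCᵢ/dt = (Cᵢ₋₁ − Cᵢ)/τᵢ with τᵢ = Vᵢ/Q.
τ₁ = 0.575/0.0314 = 18.312 h; τ₂ = 0.689/0.0314 = 21.943 h.
Tank 1: C₁ = C_in(1 − e^(−t/τ₁)). Tank 2 (τ₁ ≠ τ₂): C₂ = C_in[1 − (τ₁ e^(−t/τ₁) − τ₂ e^(−t/τ₂))/(τ₁ − τ₂)].
At t = 52.1: e^(−t/τ₁) = 0.058128, e^(−t/τ₂) = 0.093073.
C₂ = 1.45·[1 − (18.312·0.058128 − 21.943·0.093073)/(-3.6306)] = 1.45·0.73067 = 1.0595 g/L.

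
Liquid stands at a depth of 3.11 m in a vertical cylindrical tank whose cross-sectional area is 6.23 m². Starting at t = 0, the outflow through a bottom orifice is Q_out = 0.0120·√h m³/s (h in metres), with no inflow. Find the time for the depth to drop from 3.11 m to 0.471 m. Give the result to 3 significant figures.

1120 s

Volume balance on the tank: A dh/dt = −0.0120 √h.
Separate and integrate: 2(√h − √h₀) = −(0.0120/A) t.
t = 2A(√h₀ − √h)/0.0120 = 2·6.23·(√3.11 − √0.471)/0.0120
  = 12.460 × (1.7635 − 0.68629) / 0.0120 = 1118.5 s.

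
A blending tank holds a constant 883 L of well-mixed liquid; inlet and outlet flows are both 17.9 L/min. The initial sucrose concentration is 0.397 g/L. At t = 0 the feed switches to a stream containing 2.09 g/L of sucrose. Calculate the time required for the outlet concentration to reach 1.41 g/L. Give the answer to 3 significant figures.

Species balance: V dC/dt = Q(C_in − C) ⇒ τ = V/Q = 49.330 min.
C(t) = C_in + (C₀ − C_in) e^(−t/τ). Set C = 1.41 and solve for t:
e^(−t/τ) = (C − C_in)/(C₀ − C_in) = (1.41 − 2.09)/(0.397 − 2.09) = 0.40165
t = −τ ln(…) = 49.330 × 0.91216 = 44.997 min.

45.0 min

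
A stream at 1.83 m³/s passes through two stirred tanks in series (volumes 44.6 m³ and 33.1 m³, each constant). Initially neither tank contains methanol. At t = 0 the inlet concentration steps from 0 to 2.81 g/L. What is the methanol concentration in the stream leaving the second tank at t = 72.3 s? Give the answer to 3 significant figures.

2.40 g/L

Each tank obeys Vᵢ dCᵢ/dt = Q(Cᵢ₋₁ − Cᵢ), so τᵢ = Vᵢ/Q.
τ₁ = 44.6/1.83 = 24.372 s; τ₂ = 33.1/1.83 = 18.087 s.
Solving the cascade with C₁(0)=C₂(0)=0 gives C₂(t) = C_in[1 − (τ₁ e^(−t/τ₁) − τ₂ e^(−t/τ₂))/(τ₁ − τ₂)].
At t = 72.3: e^(−t/τ₁) = 0.051480, e^(−t/τ₂) = 0.018366.
C₂ = 2.81·[1 − (24.372·0.051480 − 18.087·0.018366)/(6.2842)] = 2.81·0.85321 = 2.3975 g/L.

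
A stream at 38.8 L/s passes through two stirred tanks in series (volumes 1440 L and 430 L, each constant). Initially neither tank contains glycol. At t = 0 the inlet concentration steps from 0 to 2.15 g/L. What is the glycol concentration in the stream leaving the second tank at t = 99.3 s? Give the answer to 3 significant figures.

Time constants: τᵢ = Vᵢ/Q for each well-mixed tank.
τ₁ = 1440/38.8 = 37.113 s; τ₂ = 430/38.8 = 11.082 s.
Solving the cascade with C₁(0)=C₂(0)=0 gives C₂(t) = C_in[1 − (τ₁ e^(−t/τ₁) − τ₂ e^(−t/τ₂))/(τ₁ − τ₂)].
At t = 99.3: e^(−t/τ₁) = 0.068867, e^(−t/τ₂) = 0.00012843.
C₂ = 2.15·[1 − (37.113·0.068867 − 11.082·0.00012843)/(26.031)] = 2.15·0.90187 = 1.9390 g/L.

1.94 g/L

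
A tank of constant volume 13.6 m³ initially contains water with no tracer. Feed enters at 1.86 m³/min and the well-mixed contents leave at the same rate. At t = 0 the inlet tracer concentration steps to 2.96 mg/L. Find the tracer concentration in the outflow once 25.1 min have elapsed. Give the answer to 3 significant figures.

2.86 mg/L

Transient balance on the dissolved component: V dC/dt = Q(C_in − C).
Rewrite as dC/dt + C/τ = C_in/τ, τ = V/Q = 7.3118 min.
This is linear first-order; C(t) = C_in + (C₀ − C_in) e^(−t/τ).
C(25.1) = 2.96 + (0 − 2.96)·e^(−25.1/7.3118) = 2.96 + (-2.9600)·0.032297 = 2.8644 mg/L.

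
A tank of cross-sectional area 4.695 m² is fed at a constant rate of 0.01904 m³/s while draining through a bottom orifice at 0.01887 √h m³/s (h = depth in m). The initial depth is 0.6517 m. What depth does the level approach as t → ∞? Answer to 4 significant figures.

1.018 m

A dh/dt = Q_in − 0.01887 √h. Steady state requires inflow = outflow:
Q_in = 0.01887 √h_ss ⇒ √h_ss = 0.01904/0.01887 = 1.00901.
h_ss = 1.00901² = 1.01810 m. (Since h₀ = 0.6517 m < h_ss, the level will rise toward this value.)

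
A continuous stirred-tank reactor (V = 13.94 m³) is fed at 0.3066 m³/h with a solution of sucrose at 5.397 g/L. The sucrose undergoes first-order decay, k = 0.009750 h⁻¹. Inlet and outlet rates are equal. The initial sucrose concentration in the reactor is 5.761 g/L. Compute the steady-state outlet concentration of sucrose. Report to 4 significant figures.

3.739 g/L

V dC/dt = Q(C_in − C) − k V C.
Steady state (dC/dt = 0): C_ss = Q C_in/(Q + kV) = C_in/(1 + kV/Q).
C_ss = 0.3066·5.397/(0.3066 + 0.009750·13.94) = 1.65472/0.442515 = 3.73935 g/L.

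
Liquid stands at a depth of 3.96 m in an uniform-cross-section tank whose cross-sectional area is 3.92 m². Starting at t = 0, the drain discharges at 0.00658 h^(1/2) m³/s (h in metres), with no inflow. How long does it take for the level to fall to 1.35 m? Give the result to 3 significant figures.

987 s

With no inflow, A dh/dt = −0.00658 √h.
∫ h^(−1/2) dh = −(0.00658/A) ∫ dt, giving 2√h = 2√h₀ − (0.00658/A) t.
t = 2A(√h₀ − √h)/0.00658 = 2·3.92·(√3.96 − √1.35)/0.00658
  = 7.8400 × (1.9900 − 1.1619) / 0.00658 = 986.65 s.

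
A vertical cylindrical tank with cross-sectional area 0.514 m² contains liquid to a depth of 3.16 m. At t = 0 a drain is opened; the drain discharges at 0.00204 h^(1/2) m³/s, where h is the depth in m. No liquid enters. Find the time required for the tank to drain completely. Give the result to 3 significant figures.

896 s

A dh/dt = −Q_out = −0.00204 √h.
This is separable: 2 d(√h)/dt = −0.00204/A, so √h = √h₀ − (0.00204/(2A)) t.
Set h = 0: 2√h₀ = (0.00204/A) t_empty ⇒ t_empty = 2A√h₀/0.00204.
t_empty = 2·0.514·√3.16/0.00204 = 1.0280·1.7776/0.00204 = 895.79 s.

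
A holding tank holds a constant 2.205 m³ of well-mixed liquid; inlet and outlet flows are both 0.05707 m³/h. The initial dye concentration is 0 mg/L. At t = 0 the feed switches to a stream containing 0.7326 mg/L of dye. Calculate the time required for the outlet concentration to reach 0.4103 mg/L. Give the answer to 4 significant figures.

31.73 h

Unsteady species balance (constant V, well mixed): V dC/dt = Q(C_in − C), so τ = V/Q = 38.6368 h.
C(t) = C_in + (C₀ − C_in) e^(−t/τ). Set C = 0.4103 and solve for t:
e^(−t/τ) = (C − C_in)/(C₀ − C_in) = (0.4103 − 0.7326)/(0 − 0.7326) = 0.439940
t = −τ ln(…) = 38.6368 × 0.821117 = 31.7253 h.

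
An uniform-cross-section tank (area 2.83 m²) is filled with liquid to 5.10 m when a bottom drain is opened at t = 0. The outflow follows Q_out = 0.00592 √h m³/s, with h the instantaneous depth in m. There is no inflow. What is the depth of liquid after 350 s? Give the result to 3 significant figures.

Mass balance (ρ constant): A dh/dt = −0.00592 √h.
This is separable: 2 d(√h)/dt = −0.00592/A, so √h = √h₀ − (0.00592/(2A)) t.
√h = √5.10 − 0.00592·350/(2·2.83) = 2.2583 − 0.36608 = 1.8922.
h = 1.8922² = 3.5806 m.

3.58 m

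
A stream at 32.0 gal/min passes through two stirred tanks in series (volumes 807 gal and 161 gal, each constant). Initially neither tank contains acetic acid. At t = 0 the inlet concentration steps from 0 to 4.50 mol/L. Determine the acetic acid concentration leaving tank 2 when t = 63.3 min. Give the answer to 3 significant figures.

4.04 mol/L

Species balance on tank i: dCᵢ/dt = (Cᵢ₋₁ − Cᵢ)/τᵢ with τᵢ = Vᵢ/Q.
τ₁ = 807/32.0 = 25.219 min; τ₂ = 161/32.0 = 5.0312 min.
Solving the cascade with C₁(0)=C₂(0)=0 gives C₂(t) = C_in[1 − (τ₁ e^(−t/τ₁) − τ₂ e^(−t/τ₂))/(τ₁ − τ₂)].
At t = 63.3: e^(−t/τ₁) = 0.081265, e^(−t/τ₂) = 3.4354e-06.
C₂ = 4.50·[1 − (25.219·0.081265 − 5.0312·3.4354e-06)/(20.188)] = 4.50·0.89848 = 4.0432 mol/L.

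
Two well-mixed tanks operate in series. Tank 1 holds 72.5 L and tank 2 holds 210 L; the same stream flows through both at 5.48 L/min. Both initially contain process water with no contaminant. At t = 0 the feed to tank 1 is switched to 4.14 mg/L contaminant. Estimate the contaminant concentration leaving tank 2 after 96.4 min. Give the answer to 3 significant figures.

3.63 mg/L

Species balance on tank i: dCᵢ/dt = (Cᵢ₋₁ − Cᵢ)/τᵢ with τᵢ = Vᵢ/Q.
τ₁ = 72.5/5.48 = 13.230 min; τ₂ = 210/5.48 = 38.321 min.
Solving the cascade with C₁(0)=C₂(0)=0 gives C₂(t) = C_in[1 − (τ₁ e^(−t/τ₁) − τ₂ e^(−t/τ₂))/(τ₁ − τ₂)].
At t = 96.4: e^(−t/τ₁) = 0.00068471, e^(−t/τ₂) = 0.080816.
C₂ = 4.14·[1 − (13.230·0.00068471 − 38.321·0.080816)/(-25.091)] = 4.14·0.87693 = 3.6305 mg/L.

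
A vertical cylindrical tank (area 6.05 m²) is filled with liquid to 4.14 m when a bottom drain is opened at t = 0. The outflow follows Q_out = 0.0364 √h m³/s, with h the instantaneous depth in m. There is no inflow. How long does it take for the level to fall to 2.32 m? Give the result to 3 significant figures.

170 s

With no inflow, A dh/dt = −0.0364 √h.
Separate and integrate: 2(√h − √h₀) = −(0.0364/A) t.
t = 2A(√h₀ − √h)/0.0364 = 2·6.05·(√4.14 − √2.32)/0.0364
  = 12.100 × (2.0347 − 1.5232) / 0.0364 = 170.05 s.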